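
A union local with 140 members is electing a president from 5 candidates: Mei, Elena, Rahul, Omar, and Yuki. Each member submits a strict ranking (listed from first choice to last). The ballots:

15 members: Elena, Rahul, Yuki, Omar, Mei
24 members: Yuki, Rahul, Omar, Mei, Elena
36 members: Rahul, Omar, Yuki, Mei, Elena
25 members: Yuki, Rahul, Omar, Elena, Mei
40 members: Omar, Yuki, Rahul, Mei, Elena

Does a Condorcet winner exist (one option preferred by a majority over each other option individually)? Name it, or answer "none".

none

Checking pairwise contests:
Rahul beats Mei 140–0.
Mei beats Elena 100–40.
Yuki beats Rahul 89–51.
Rahul beats Omar 100–40.
Omar beats Yuki 76–64.
Every option loses at least one head-to-head, so there is no Condorcet winner.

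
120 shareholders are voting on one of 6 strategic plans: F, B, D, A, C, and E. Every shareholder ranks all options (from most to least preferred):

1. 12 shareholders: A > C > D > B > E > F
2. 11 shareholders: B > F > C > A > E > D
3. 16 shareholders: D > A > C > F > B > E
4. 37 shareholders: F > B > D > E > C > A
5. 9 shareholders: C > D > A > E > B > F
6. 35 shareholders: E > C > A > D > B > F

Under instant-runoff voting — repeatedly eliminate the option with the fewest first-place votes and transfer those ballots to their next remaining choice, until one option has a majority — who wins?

D

Round 1: F 37, B 11, D 16, A 12, C 9, E 35. Eliminate C.
Round 2: F 37, B 11, D 25, A 12, E 35. Eliminate B.
Round 3: F 48, D 25, A 12, E 35. Eliminate A.
Round 4: F 48, D 37, E 35. Eliminate E.
Round 5: F 48, D 72. D has a majority.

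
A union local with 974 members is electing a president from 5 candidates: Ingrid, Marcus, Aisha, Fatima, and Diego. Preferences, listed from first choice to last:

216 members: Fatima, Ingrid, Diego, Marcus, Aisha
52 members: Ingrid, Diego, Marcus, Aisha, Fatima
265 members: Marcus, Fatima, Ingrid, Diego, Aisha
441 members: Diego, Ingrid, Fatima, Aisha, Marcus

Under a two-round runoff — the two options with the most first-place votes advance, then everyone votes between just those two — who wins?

Diego

Round 1 first-place votes: Ingrid 52, Marcus 265, Aisha 0, Fatima 216, Diego 441.
Diego and Marcus advance.
Runoff: Diego is preferred to Marcus by 709 voters; Marcus by 265.
Diego wins the runoff.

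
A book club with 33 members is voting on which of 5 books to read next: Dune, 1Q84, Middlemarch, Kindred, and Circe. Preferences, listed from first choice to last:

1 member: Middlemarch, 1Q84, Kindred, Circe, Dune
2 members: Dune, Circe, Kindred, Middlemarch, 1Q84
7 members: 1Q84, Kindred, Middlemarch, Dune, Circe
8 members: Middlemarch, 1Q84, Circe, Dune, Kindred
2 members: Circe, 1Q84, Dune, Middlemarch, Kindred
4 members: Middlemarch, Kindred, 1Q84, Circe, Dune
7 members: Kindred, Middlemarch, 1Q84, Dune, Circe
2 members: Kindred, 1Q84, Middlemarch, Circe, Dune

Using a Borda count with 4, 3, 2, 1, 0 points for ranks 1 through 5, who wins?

Middlemarch

Dune: 1·0 + 2·4 + 7·1 + 8·1 + 2·2 + 4·0 + 7·1 + 2·0 = 34
1Q84: 1·3 + 2·0 + 7·4 + 8·3 + 2·3 + 4·2 + 7·2 + 2·3 = 89
Middlemarch: 1·4 + 2·1 + 7·2 + 8·4 + 2·1 + 4·4 + 7·3 + 2·2 = 95
Kindred: 1·2 + 2·2 + 7·3 + 8·0 + 2·0 + 4·3 + 7·4 + 2·4 = 75
Circe: 1·1 + 2·3 + 7·0 + 8·2 + 2·4 + 4·1 + 7·0 + 2·1 = 37
Middlemarch has the highest Borda score (95).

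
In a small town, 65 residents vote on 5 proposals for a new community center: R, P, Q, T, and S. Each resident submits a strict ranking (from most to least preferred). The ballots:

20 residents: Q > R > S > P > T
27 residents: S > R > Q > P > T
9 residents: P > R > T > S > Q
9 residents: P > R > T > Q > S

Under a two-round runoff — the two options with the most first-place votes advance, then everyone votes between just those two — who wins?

S

Round 1 first-place votes: R 0, P 18, Q 20, T 0, S 27.
S and Q advance.
Runoff: S is preferred to Q by 36 voters; Q by 29.
S wins the runoff.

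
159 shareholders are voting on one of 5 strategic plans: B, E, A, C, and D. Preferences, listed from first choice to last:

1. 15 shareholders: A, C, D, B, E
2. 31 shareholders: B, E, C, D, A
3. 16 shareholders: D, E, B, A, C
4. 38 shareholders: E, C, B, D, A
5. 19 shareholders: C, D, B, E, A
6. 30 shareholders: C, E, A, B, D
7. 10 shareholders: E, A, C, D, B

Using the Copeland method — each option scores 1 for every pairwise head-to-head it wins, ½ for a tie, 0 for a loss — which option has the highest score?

E

B: beats A and D; loses to E and C → score 2.
E: beats B, A, C, and D → score 4.
A: loses to B, E, C, and D → score 0.
C: beats B, A, and D; loses to E → score 3.
D: beats A; loses to B, E, and C → score 1.
E has the best pairwise record.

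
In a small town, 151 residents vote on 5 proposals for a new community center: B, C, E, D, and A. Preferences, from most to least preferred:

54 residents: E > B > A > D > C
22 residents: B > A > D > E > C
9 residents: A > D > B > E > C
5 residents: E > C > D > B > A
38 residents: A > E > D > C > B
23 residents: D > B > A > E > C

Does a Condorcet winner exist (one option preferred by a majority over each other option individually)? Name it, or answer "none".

Checking pairwise contests:
E beats B 97–54.
B beats C 108–43.
A beats E 92–59.
B beats D 76–75.
B beats A 104–47.
Every option loses at least one head-to-head, so there is no Condorcet winner.

none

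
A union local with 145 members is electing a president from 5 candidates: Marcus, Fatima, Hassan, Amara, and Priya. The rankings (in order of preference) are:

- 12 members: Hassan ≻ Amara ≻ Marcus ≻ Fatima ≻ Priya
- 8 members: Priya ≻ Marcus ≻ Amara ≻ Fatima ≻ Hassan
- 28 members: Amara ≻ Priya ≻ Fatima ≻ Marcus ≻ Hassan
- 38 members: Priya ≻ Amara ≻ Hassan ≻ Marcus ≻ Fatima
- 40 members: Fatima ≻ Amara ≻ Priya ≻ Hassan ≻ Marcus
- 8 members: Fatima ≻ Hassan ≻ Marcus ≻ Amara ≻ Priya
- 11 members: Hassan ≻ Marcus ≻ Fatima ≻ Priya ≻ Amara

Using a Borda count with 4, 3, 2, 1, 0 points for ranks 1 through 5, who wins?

Amara

Marcus: 12·2 + 8·3 + 28·1 + 38·1 + 40·0 + 8·2 + 11·3 = 163
Fatima: 12·1 + 8·1 + 28·2 + 38·0 + 40·4 + 8·4 + 11·2 = 290
Hassan: 12·4 + 8·0 + 28·0 + 38·2 + 40·1 + 8·3 + 11·4 = 232
Amara: 12·3 + 8·2 + 28·4 + 38·3 + 40·3 + 8·1 + 11·0 = 406
Priya: 12·0 + 8·4 + 28·3 + 38·4 + 40·2 + 8·0 + 11·1 = 359
Amara has the highest Borda score (406).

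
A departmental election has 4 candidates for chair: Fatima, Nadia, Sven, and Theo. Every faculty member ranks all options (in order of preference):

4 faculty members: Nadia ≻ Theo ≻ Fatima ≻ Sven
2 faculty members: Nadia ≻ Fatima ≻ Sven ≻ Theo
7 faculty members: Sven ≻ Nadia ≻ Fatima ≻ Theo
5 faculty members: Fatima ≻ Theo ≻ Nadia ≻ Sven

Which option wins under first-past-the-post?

First-place votes: Fatima 5, Nadia 6, Sven 7, Theo 0.
Sven has the most first-place votes.

Sven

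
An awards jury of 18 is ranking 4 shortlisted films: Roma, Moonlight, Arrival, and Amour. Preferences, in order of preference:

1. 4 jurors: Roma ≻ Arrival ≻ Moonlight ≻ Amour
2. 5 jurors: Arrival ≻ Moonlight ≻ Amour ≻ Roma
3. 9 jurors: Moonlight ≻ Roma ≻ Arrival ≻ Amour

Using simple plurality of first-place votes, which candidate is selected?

Moonlight

First-place votes: Roma 4, Moonlight 9, Arrival 5, Amour 0.
Moonlight has the most first-place votes.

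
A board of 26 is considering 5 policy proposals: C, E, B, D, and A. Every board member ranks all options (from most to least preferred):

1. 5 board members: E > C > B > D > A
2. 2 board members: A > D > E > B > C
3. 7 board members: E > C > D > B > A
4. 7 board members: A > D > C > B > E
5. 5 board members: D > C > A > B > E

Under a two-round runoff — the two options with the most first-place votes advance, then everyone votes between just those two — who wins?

Round 1 first-place votes: C 0, E 12, B 0, D 5, A 9.
E and A advance.
Runoff: E is preferred to A by 12 voters; A by 14.
A wins the runoff.

A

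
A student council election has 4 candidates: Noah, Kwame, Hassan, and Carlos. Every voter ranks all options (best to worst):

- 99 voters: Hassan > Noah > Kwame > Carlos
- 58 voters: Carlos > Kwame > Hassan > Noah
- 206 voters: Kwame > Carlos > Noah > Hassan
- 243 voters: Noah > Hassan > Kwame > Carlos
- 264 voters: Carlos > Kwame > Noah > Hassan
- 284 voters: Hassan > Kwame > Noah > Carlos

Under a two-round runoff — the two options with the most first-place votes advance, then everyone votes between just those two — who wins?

Hassan

Round 1 first-place votes: Noah 243, Kwame 206, Hassan 383, Carlos 322.
Hassan and Carlos advance.
Runoff: Hassan is preferred to Carlos by 626 voters; Carlos by 528.
Hassan wins the runoff.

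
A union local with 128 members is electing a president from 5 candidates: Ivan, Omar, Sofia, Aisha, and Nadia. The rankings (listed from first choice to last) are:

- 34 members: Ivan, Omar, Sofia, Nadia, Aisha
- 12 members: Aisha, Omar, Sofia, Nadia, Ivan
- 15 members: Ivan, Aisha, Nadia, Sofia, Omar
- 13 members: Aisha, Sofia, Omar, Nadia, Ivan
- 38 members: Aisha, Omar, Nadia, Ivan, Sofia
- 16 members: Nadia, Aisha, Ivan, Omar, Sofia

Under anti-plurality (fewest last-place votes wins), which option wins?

Nadia

Last-place votes: Ivan 25, Omar 15, Sofia 54, Aisha 34, Nadia 0.
Nadia is ranked last by the fewest voters, so Nadia wins.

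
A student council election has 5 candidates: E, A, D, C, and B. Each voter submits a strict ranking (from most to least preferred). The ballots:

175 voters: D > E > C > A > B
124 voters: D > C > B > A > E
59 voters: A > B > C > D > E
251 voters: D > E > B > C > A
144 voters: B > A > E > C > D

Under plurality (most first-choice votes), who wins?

D

First-place votes: E 0, A 59, D 550, C 0, B 144.
D has the most first-place votes.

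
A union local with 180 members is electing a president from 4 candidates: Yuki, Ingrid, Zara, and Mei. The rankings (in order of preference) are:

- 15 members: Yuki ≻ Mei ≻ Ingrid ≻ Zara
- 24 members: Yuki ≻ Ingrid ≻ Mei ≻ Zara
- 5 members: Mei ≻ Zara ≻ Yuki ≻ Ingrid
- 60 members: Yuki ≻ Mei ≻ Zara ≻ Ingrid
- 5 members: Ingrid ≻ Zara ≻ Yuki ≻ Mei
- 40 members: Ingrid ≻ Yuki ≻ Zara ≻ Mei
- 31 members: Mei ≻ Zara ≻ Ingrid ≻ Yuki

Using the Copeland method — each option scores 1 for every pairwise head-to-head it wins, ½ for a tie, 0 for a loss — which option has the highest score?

Yuki: beats Ingrid, Zara, and Mei → score 3.
Ingrid: loses to Yuki, Zara, and Mei → score 0.
Zara: beats Ingrid; loses to Yuki and Mei → score 1.
Mei: beats Ingrid and Zara; loses to Yuki → score 2.
Yuki has the best pairwise record.

Yuki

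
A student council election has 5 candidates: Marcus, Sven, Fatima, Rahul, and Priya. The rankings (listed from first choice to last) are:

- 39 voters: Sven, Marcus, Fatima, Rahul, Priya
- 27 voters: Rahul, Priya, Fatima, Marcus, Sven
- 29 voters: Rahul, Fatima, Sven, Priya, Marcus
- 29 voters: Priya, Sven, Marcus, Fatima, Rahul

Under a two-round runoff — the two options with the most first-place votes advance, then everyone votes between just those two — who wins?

Round 1 first-place votes: Marcus 0, Sven 39, Fatima 0, Rahul 56, Priya 29.
Rahul and Sven advance.
Runoff: Rahul is preferred to Sven by 56 voters; Sven by 68.
Sven wins the runoff.

Sven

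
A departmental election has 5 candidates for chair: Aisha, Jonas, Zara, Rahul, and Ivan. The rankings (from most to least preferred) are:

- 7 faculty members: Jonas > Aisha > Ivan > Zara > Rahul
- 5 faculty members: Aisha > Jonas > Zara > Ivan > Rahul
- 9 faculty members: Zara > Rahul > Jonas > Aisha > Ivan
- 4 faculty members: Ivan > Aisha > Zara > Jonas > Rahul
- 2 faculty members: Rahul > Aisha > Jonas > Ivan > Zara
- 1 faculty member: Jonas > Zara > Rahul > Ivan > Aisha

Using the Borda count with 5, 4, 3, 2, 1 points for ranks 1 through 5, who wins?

Jonas

Aisha: 7·4 + 5·5 + 9·2 + 4·4 + 2·4 + 1·1 = 96
Jonas: 7·5 + 5·4 + 9·3 + 4·2 + 2·3 + 1·5 = 101
Zara: 7·2 + 5·3 + 9·5 + 4·3 + 2·1 + 1·4 = 92
Rahul: 7·1 + 5·1 + 9·4 + 4·1 + 2·5 + 1·3 = 65
Ivan: 7·3 + 5·2 + 9·1 + 4·5 + 2·2 + 1·2 = 66
Jonas has the highest Borda score (101).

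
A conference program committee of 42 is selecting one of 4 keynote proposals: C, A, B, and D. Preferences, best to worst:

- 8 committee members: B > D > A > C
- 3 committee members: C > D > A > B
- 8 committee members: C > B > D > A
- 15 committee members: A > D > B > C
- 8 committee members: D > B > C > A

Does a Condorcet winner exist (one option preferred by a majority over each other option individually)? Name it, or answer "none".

D

D vs C: 31–11 for D.
D vs A: 27–15 for D.
D vs B: 26–16 for D.
D beats every other option head-to-head.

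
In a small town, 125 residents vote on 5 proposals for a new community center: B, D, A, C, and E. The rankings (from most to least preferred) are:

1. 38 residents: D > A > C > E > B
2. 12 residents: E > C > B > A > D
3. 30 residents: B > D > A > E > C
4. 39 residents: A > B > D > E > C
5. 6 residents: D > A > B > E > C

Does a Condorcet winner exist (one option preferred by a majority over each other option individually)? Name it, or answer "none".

none

Checking pairwise contests:
A beats B 83–42.
B beats D 81–44.
D beats A 74–51.
B beats C 75–50.
B beats E 75–50.
Every option loses at least one head-to-head, so there is no Condorcet winner.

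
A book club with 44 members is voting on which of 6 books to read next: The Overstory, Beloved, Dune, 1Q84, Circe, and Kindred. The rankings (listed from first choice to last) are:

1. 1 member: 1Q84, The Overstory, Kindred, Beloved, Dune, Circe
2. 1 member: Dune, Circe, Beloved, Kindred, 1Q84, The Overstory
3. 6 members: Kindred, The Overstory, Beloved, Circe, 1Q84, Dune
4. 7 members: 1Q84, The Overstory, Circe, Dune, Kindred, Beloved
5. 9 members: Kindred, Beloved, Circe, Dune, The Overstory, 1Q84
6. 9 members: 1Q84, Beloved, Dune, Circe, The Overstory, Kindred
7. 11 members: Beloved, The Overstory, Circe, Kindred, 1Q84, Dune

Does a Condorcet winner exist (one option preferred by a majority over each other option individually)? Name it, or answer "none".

none

Checking pairwise contests:
Beloved beats The Overstory 30–14.
Kindred beats Beloved 23–21.
The Overstory beats Dune 25–19.
The Overstory beats 1Q84 26–18.
The Overstory beats Circe 25–19.
The Overstory beats Kindred 28–16.
Every option loses at least one head-to-head, so there is no Condorcet winner.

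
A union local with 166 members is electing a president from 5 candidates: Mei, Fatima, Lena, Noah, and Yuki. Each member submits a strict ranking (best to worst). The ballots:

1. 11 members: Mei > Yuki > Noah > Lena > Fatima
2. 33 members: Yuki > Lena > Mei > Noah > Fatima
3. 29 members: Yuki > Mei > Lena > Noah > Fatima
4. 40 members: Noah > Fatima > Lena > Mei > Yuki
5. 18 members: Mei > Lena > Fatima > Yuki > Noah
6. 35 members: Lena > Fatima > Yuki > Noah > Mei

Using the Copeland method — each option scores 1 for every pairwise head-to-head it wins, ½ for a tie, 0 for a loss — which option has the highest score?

Mei: beats Fatima and Noah; loses to Lena and Yuki → score 2.
Fatima: beats Yuki; loses to Mei, Lena, and Noah → score 1.
Lena: beats Mei, Fatima, Noah, and Yuki → score 4.
Noah: beats Fatima; loses to Mei, Lena, and Yuki → score 1.
Yuki: beats Mei and Noah; loses to Fatima and Lena → score 2.
Lena has the best pairwise record.

Lena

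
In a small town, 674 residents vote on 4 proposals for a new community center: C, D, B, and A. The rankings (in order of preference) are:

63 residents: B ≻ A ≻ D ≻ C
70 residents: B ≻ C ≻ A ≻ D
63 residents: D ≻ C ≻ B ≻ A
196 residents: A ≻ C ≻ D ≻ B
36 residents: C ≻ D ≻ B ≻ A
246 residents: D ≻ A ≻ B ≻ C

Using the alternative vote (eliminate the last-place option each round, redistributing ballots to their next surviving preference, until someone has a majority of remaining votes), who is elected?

Round 1: C 36, D 309, B 133, A 196. Eliminate C.
Round 2: D 345, B 133, A 196. D has a majority.

D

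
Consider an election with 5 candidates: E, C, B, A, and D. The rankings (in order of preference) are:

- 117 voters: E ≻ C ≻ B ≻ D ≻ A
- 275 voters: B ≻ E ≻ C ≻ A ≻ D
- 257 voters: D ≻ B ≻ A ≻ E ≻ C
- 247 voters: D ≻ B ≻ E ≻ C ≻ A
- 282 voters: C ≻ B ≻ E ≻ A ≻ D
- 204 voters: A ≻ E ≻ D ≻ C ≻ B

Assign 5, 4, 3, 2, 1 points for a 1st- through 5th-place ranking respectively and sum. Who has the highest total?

B

E: 117·5 + 275·4 + 257·2 + 247·3 + 282·3 + 204·4 = 4602
C: 117·4 + 275·3 + 257·1 + 247·2 + 282·5 + 204·2 = 3862
B: 117·3 + 275·5 + 257·4 + 247·4 + 282·4 + 204·1 = 5074
A: 117·1 + 275·2 + 257·3 + 247·1 + 282·2 + 204·5 = 3269
D: 117·2 + 275·1 + 257·5 + 247·5 + 282·1 + 204·3 = 3923
B has the highest Borda score (5074).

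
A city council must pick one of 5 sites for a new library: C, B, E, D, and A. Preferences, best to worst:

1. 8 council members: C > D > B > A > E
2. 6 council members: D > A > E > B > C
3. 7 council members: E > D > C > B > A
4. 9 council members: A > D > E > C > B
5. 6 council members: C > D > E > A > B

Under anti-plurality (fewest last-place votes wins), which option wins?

Last-place votes: C 6, B 15, E 8, D 0, A 7.
D is ranked last by the fewest voters, so D wins.

D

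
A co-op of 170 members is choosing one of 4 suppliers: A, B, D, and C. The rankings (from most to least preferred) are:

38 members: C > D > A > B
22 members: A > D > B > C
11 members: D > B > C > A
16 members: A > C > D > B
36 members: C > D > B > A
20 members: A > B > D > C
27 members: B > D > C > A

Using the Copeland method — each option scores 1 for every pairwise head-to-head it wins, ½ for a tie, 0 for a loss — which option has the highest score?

A: beats B; loses to D and C → score 1.
B: loses to A, D, and C → score 0.
D: beats A and B; loses to C → score 2.
C: beats A, B, and D → score 3.
C has the best pairwise record.

C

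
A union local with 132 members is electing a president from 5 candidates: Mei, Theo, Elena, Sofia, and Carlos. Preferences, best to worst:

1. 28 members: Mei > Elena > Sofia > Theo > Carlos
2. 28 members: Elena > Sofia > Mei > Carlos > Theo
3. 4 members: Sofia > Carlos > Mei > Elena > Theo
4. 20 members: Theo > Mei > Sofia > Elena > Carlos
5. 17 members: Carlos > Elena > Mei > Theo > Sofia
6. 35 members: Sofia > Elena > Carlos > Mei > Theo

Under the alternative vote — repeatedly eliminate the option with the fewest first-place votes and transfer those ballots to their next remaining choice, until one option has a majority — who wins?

Round 1: Mei 28, Theo 20, Elena 28, Sofia 39, Carlos 17. Eliminate Carlos.
Round 2: Mei 28, Theo 20, Elena 45, Sofia 39. Eliminate Theo.
Round 3: Mei 48, Elena 45, Sofia 39. Eliminate Sofia.
Round 4: Mei 52, Elena 80. Elena has a majority.

Elena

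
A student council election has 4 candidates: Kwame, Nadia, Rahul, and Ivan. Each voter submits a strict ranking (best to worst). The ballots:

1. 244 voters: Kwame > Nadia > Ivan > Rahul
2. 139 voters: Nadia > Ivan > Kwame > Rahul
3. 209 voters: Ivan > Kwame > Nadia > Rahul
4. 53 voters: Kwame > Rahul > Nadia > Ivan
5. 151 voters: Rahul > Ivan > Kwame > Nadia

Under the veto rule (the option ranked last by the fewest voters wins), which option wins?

Kwame

Last-place votes: Kwame 0, Nadia 151, Rahul 592, Ivan 53.
Kwame is ranked last by the fewest voters, so Kwame wins.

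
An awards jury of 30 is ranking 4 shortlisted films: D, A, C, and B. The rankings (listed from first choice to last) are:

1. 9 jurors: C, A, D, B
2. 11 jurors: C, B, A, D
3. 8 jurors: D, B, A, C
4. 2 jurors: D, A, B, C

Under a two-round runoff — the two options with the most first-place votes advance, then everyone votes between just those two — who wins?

Round 1 first-place votes: D 10, A 0, C 20, B 0.
C and D advance.
Runoff: C is preferred to D by 20 voters; D by 10.
C wins the runoff.

C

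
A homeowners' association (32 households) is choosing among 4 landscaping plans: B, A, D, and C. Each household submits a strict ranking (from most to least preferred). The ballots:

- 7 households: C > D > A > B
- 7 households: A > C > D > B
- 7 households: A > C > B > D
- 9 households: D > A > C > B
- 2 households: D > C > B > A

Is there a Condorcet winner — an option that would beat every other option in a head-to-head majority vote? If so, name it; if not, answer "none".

Checking pairwise contests:
A beats B 30–2.
D beats A 18–14.
C beats D 21–11.
A beats C 23–9.
Every option loses at least one head-to-head, so there is no Condorcet winner.

none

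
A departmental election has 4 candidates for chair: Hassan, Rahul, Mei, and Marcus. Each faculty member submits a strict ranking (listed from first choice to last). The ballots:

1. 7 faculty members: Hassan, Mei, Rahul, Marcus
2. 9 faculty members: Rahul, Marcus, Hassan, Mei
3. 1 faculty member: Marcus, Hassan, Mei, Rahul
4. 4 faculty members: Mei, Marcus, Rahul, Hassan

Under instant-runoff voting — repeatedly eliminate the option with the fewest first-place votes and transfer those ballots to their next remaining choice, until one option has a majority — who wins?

Round 1: Hassan 7, Rahul 9, Mei 4, Marcus 1. Eliminate Marcus.
Round 2: Hassan 8, Rahul 9, Mei 4. Eliminate Mei.
Round 3: Hassan 8, Rahul 13. Rahul has a majority.

Rahul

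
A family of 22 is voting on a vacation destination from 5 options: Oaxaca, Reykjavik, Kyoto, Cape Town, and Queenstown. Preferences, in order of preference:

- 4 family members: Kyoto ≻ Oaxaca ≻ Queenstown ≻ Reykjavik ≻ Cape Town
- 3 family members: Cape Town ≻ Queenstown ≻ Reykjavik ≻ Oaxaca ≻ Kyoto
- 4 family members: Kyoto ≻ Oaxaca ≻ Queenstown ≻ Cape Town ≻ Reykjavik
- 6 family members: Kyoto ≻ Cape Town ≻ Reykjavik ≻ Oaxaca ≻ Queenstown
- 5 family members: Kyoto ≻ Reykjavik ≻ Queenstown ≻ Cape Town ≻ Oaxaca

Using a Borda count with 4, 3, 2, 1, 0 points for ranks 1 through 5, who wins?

Kyoto

Oaxaca: 4·3 + 3·1 + 4·3 + 6·1 + 5·0 = 33
Reykjavik: 4·1 + 3·2 + 4·0 + 6·2 + 5·3 = 37
Kyoto: 4·4 + 3·0 + 4·4 + 6·4 + 5·4 = 76
Cape Town: 4·0 + 3·4 + 4·1 + 6·3 + 5·1 = 39
Queenstown: 4·2 + 3·3 + 4·2 + 6·0 + 5·2 = 35
Kyoto has the highest Borda score (76).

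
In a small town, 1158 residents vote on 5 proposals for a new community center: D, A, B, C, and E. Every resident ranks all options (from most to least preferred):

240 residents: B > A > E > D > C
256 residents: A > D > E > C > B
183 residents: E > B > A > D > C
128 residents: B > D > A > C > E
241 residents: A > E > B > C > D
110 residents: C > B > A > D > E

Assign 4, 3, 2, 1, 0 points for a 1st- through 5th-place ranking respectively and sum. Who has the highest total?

A

D: 240·1 + 256·3 + 183·1 + 128·3 + 241·0 + 110·1 = 1685
A: 240·3 + 256·4 + 183·2 + 128·2 + 241·4 + 110·2 = 3550
B: 240·4 + 256·0 + 183·3 + 128·4 + 241·2 + 110·3 = 2833
C: 240·0 + 256·1 + 183·0 + 128·1 + 241·1 + 110·4 = 1065
E: 240·2 + 256·2 + 183·4 + 128·0 + 241·3 + 110·0 = 2447
A has the highest Borda score (3550).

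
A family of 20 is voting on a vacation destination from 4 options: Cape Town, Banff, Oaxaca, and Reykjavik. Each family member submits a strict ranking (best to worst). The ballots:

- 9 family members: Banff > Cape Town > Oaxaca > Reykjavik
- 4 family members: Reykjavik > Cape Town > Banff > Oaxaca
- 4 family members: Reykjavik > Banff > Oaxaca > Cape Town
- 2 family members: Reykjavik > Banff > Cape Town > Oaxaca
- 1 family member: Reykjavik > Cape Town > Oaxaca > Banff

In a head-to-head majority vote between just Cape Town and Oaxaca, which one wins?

Voters preferring Cape Town to Oaxaca: 16; preferring Oaxaca to Cape Town: 4.
Cape Town wins the head-to-head.

Cape Town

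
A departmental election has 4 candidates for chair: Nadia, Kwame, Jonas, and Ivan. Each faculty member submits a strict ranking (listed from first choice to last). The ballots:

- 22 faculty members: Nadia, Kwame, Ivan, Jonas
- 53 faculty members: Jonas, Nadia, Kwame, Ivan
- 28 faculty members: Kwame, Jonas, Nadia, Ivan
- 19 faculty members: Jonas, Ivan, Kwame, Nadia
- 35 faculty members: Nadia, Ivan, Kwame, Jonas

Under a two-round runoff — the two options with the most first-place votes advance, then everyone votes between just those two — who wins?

Jonas

Round 1 first-place votes: Nadia 57, Kwame 28, Jonas 72, Ivan 0.
Jonas and Nadia advance.
Runoff: Jonas is preferred to Nadia by 100 voters; Nadia by 57.
Jonas wins the runoff.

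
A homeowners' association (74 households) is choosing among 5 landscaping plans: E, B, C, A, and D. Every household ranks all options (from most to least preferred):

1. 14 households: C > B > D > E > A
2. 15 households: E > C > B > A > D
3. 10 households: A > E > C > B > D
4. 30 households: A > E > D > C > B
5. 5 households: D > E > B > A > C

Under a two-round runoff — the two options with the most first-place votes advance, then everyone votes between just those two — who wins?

A

Round 1 first-place votes: E 15, B 0, C 14, A 40, D 5.
A and E advance.
Runoff: A is preferred to E by 40 voters; E by 34.
A wins the runoff.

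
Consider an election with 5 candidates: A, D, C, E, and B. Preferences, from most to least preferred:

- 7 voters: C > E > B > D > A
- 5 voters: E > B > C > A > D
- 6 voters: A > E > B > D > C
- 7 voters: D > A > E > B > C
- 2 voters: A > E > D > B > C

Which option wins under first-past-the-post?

First-place votes: A 8, D 7, C 7, E 5, B 0.
A has the most first-place votes.

A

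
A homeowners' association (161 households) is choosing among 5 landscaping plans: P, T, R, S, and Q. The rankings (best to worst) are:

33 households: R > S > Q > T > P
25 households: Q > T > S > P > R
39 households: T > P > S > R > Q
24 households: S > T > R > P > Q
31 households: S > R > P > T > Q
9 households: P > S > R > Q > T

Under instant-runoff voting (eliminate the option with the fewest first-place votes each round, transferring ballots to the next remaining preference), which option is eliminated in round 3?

Round 1: P 9, T 39, R 33, S 55, Q 25. Eliminate P.
Round 2: T 39, R 33, S 64, Q 25. Eliminate Q.
Round 3: T 64, R 33, S 64. Eliminate R.

R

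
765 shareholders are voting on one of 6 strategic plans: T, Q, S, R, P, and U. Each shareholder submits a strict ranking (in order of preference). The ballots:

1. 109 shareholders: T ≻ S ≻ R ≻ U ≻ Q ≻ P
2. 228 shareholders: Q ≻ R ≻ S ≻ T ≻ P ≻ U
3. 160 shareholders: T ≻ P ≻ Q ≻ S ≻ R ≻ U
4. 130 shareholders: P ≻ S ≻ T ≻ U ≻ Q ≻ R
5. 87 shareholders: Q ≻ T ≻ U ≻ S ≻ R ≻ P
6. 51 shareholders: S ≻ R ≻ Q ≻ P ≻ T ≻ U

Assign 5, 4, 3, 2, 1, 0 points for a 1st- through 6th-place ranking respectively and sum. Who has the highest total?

T: 109·5 + 228·2 + 160·5 + 130·3 + 87·4 + 51·1 = 2590
Q: 109·1 + 228·5 + 160·3 + 130·1 + 87·5 + 51·3 = 2447
S: 109·4 + 228·3 + 160·2 + 130·4 + 87·2 + 51·5 = 2389
R: 109·3 + 228·4 + 160·1 + 130·0 + 87·1 + 51·4 = 1690
P: 109·0 + 228·1 + 160·4 + 130·5 + 87·0 + 51·2 = 1620
U: 109·2 + 228·0 + 160·0 + 130·2 + 87·3 + 51·0 = 739
T has the highest Borda score (2590).

T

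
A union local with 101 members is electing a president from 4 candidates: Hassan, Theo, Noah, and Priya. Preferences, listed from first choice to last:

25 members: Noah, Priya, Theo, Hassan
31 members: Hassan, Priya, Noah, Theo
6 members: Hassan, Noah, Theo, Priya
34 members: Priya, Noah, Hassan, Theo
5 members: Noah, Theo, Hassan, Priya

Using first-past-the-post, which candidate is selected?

First-place votes: Hassan 37, Theo 0, Noah 30, Priya 34.
Hassan has the most first-place votes.

Hassan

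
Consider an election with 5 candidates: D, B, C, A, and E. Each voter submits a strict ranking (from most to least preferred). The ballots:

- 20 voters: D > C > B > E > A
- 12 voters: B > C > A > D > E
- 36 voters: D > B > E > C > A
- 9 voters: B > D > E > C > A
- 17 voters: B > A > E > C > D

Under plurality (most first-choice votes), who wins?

D

First-place votes: D 56, B 38, C 0, A 0, E 0.
D has the most first-place votes.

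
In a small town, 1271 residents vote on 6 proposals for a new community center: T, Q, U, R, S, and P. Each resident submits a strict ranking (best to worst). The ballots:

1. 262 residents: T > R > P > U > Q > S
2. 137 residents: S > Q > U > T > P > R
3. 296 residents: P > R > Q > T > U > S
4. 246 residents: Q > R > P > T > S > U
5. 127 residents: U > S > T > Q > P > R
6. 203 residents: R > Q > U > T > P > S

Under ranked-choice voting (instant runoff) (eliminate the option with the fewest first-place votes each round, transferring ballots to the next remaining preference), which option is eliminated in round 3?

Round 1: T 262, Q 246, U 127, R 203, S 137, P 296. Eliminate U.
Round 2: T 262, Q 246, R 203, S 264, P 296. Eliminate R.
Round 3: T 262, Q 449, S 264, P 296. Eliminate T.

T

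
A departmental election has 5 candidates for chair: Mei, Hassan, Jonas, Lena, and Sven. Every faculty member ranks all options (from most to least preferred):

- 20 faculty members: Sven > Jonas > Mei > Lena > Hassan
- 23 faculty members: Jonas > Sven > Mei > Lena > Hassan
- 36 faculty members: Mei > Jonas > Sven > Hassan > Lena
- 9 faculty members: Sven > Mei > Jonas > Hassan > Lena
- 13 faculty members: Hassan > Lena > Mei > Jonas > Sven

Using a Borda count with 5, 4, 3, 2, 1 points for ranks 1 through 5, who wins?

Mei: 20·3 + 23·3 + 36·5 + 9·4 + 13·3 = 384
Hassan: 20·1 + 23·1 + 36·2 + 9·2 + 13·5 = 198
Jonas: 20·4 + 23·5 + 36·4 + 9·3 + 13·2 = 392
Lena: 20·2 + 23·2 + 36·1 + 9·1 + 13·4 = 183
Sven: 20·5 + 23·4 + 36·3 + 9·5 + 13·1 = 358
Jonas has the highest Borda score (392).

Jonas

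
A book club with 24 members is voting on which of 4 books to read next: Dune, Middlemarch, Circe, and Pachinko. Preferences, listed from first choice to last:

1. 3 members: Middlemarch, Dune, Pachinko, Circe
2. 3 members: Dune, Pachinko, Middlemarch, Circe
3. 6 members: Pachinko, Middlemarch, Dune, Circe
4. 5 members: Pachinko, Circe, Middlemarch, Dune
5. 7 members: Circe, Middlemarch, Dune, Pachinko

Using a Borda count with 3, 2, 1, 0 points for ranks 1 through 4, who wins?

Dune: 3·2 + 3·3 + 6·1 + 5·0 + 7·1 = 28
Middlemarch: 3·3 + 3·1 + 6·2 + 5·1 + 7·2 = 43
Circe: 3·0 + 3·0 + 6·0 + 5·2 + 7·3 = 31
Pachinko: 3·1 + 3·2 + 6·3 + 5·3 + 7·0 = 42
Middlemarch has the highest Borda score (43).

Middlemarch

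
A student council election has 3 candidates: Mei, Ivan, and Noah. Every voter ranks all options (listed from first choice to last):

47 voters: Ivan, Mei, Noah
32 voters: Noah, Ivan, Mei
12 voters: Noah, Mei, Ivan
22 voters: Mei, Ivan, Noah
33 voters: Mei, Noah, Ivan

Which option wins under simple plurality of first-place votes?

First-place votes: Mei 55, Ivan 47, Noah 44.
Mei has the most first-place votes.

Mei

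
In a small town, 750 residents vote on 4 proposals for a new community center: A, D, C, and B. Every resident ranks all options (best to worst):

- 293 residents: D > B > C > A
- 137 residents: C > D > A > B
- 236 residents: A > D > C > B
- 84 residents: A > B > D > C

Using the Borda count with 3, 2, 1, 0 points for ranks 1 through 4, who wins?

A: 293·0 + 137·1 + 236·3 + 84·3 = 1097
D: 293·3 + 137·2 + 236·2 + 84·1 = 1709
C: 293·1 + 137·3 + 236·1 + 84·0 = 940
B: 293·2 + 137·0 + 236·0 + 84·2 = 754
D has the highest Borda score (1709).

D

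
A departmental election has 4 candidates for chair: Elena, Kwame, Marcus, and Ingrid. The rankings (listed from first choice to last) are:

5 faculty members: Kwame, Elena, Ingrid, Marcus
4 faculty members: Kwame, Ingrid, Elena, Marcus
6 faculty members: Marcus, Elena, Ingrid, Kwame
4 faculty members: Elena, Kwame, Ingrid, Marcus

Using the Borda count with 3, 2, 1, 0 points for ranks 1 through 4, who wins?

Elena: 5·2 + 4·1 + 6·2 + 4·3 = 38
Kwame: 5·3 + 4·3 + 6·0 + 4·2 = 35
Marcus: 5·0 + 4·0 + 6·3 + 4·0 = 18
Ingrid: 5·1 + 4·2 + 6·1 + 4·1 = 23
Elena has the highest Borda score (38).

Elena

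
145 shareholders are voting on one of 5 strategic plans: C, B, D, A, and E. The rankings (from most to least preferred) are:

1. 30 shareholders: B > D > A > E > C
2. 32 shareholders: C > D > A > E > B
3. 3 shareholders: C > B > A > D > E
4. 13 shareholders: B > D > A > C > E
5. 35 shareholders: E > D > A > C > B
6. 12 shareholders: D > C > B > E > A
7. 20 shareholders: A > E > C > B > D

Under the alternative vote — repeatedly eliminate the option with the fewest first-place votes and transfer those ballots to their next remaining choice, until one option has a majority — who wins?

E

Round 1: C 35, B 43, D 12, A 20, E 35. Eliminate D.
Round 2: C 47, B 43, A 20, E 35. Eliminate A.
Round 3: C 47, B 43, E 55. Eliminate B.
Round 4: C 60, E 85. E has a majority.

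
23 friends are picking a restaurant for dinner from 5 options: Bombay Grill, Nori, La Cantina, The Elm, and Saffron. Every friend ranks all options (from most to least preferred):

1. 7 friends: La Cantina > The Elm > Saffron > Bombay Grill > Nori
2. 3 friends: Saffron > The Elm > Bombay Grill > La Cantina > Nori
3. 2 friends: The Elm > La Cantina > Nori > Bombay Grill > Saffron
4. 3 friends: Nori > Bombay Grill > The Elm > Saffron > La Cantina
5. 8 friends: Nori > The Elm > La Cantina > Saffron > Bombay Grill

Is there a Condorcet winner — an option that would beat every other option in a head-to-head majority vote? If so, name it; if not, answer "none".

The Elm vs Bombay Grill: 20–3 for The Elm.
The Elm vs Nori: 12–11 for The Elm.
The Elm vs La Cantina: 16–7 for The Elm.
The Elm vs Saffron: 20–3 for The Elm.
The Elm beats every other option head-to-head.

The Elm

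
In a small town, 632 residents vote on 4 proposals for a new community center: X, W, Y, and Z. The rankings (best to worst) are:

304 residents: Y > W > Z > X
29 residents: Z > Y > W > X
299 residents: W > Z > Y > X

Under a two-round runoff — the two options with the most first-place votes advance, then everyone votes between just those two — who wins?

Y

Round 1 first-place votes: X 0, W 299, Y 304, Z 29.
Y and W advance.
Runoff: Y is preferred to W by 333 voters; W by 299.
Y wins the runoff.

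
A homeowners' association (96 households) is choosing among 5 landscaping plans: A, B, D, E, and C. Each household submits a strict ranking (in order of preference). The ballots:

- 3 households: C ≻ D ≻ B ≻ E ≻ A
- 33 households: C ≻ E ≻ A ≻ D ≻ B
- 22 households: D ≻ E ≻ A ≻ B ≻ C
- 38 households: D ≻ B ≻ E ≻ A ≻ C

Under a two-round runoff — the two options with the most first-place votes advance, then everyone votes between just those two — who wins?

D

Round 1 first-place votes: A 0, B 0, D 60, E 0, C 36.
D and C advance.
Runoff: D is preferred to C by 60 voters; C by 36.
D wins the runoff.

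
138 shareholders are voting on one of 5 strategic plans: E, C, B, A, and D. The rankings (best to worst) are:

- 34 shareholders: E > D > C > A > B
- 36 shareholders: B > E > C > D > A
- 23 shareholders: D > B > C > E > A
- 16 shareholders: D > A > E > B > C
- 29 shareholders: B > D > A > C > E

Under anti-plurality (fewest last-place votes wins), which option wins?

Last-place votes: E 29, C 16, B 34, A 59, D 0.
D is ranked last by the fewest voters, so D wins.

D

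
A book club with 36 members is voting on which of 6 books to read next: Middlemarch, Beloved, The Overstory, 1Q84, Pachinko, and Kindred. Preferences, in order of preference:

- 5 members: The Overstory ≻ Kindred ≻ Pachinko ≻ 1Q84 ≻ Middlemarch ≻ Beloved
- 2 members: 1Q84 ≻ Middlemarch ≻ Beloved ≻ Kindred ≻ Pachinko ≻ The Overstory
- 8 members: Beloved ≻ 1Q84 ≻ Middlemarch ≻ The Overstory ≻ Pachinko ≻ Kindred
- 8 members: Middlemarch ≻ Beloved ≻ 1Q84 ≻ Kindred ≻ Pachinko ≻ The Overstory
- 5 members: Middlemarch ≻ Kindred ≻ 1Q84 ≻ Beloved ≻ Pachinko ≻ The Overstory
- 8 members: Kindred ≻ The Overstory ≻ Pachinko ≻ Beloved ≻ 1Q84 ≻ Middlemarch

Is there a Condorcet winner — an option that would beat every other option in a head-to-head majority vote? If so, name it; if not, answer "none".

none

Checking pairwise contests:
1Q84 beats Middlemarch 23–13.
Middlemarch beats Beloved 20–16.
Middlemarch beats The Overstory 23–13.
Beloved beats 1Q84 24–12.
Middlemarch beats Pachinko 23–13.
Middlemarch beats Kindred 23–13.
Every option loses at least one head-to-head, so there is no Condorcet winner.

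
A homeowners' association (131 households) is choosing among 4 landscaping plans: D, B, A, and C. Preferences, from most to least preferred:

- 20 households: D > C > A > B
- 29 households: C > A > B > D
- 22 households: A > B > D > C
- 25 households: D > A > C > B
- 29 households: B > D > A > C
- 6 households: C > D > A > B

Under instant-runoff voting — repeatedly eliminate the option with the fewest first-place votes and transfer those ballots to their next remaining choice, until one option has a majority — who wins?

Round 1: D 45, B 29, A 22, C 35. Eliminate A.
Round 2: D 45, B 51, C 35. Eliminate C.
Round 3: D 51, B 80. B has a majority.

B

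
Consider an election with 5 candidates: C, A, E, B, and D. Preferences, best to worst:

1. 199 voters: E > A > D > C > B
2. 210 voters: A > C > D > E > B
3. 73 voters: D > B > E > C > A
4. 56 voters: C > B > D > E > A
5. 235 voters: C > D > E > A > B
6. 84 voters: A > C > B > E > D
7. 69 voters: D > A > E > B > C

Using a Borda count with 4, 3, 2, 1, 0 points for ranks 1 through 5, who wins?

C: 199·1 + 210·3 + 73·1 + 56·4 + 235·4 + 84·3 + 69·0 = 2318
A: 199·3 + 210·4 + 73·0 + 56·0 + 235·1 + 84·4 + 69·3 = 2215
E: 199·4 + 210·1 + 73·2 + 56·1 + 235·2 + 84·1 + 69·2 = 1900
B: 199·0 + 210·0 + 73·3 + 56·3 + 235·0 + 84·2 + 69·1 = 624
D: 199·2 + 210·2 + 73·4 + 56·2 + 235·3 + 84·0 + 69·4 = 2203
C has the highest Borda score (2318).

C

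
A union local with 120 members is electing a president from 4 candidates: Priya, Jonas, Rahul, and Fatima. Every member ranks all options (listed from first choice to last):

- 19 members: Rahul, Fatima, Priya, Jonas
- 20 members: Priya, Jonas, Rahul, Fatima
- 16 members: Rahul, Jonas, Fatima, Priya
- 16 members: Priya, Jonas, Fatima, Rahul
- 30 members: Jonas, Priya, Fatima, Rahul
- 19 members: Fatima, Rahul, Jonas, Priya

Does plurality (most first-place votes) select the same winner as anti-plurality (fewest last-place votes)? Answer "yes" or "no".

Plurality — first-place votes: Priya 36, Jonas 30, Rahul 35, Fatima 19. Winner: Priya.
Anti-plurality — last-place votes: Priya 35, Jonas 19, Rahul 46, Fatima 20. Winner: Jonas.
The two methods disagree.

no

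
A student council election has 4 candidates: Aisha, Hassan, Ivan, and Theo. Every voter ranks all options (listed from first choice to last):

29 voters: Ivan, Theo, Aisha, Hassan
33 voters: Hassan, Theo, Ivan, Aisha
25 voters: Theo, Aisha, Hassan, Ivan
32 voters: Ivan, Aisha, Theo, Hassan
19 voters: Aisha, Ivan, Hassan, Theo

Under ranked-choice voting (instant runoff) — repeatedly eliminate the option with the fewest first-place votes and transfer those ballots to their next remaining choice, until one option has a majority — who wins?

Ivan

Round 1: Aisha 19, Hassan 33, Ivan 61, Theo 25. Eliminate Aisha.
Round 2: Hassan 33, Ivan 80, Theo 25. Ivan has a majority.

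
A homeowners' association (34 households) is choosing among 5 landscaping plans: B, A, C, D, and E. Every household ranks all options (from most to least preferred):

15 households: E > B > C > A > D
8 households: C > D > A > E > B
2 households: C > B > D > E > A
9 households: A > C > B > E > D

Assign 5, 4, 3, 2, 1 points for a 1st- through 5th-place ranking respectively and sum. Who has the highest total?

B: 15·4 + 8·1 + 2·4 + 9·3 = 103
A: 15·2 + 8·3 + 2·1 + 9·5 = 101
C: 15·3 + 8·5 + 2·5 + 9·4 = 131
D: 15·1 + 8·4 + 2·3 + 9·1 = 62
E: 15·5 + 8·2 + 2·2 + 9·2 = 113
C has the highest Borda score (131).

C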